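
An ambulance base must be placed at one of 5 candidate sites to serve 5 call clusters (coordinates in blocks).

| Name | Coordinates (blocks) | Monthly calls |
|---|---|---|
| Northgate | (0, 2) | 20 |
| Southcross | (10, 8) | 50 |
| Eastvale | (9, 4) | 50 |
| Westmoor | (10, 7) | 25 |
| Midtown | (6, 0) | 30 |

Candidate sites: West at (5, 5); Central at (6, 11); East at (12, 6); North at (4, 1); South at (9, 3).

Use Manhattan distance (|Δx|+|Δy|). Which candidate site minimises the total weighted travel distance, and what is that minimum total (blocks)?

Total weighted distance at each candidate:
  West (5, 5): total = 1165
  Central (6, 11): total = 1680
  East (12, 6): total = 1205
  North (4, 1): total = 1540
  South (9, 3): total = 855
Minimum is at South with total 855 blocks.

South, total 855 blocks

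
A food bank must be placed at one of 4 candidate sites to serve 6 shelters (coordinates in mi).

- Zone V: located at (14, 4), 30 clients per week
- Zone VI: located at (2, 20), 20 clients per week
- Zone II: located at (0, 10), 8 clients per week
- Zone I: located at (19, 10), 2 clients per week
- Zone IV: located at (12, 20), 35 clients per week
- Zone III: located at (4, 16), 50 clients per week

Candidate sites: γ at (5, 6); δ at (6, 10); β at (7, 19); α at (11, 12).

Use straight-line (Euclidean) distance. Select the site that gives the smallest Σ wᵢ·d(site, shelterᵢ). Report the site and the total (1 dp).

Total weighted distance at each candidate:
  γ (5, 6): total = 1693.6
  δ (6, 10): total = 1313.8
  β (7, 19): total = 1110.4
  α (11, 12): total = 1288.4
Minimum is at β with total 1110.4 mi.

β, total 1110.4 mi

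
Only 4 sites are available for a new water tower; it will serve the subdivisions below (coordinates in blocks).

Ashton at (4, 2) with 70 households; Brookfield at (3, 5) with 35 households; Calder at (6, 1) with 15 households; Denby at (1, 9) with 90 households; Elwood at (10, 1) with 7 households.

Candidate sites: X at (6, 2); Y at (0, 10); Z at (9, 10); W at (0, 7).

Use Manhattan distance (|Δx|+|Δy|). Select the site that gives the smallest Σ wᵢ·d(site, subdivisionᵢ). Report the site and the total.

W, total 1367 blocks

Total weighted distance at each candidate:
  X (6, 2): total = 1480
  Y (0, 10): total = 1658
  Z (9, 10): total = 2355
  W (0, 7): total = 1367
Minimum is at W with total 1367 blocks.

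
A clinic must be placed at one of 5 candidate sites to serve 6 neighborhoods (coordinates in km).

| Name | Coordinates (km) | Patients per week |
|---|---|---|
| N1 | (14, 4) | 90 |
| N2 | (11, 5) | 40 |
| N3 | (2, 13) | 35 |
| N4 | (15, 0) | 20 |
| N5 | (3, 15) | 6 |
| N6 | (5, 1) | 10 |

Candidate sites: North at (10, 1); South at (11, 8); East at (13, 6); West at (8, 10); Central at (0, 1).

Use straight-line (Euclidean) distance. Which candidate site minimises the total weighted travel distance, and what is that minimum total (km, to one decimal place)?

Total weighted distance at each candidate:
  North (10, 1): total = 1365.6
  South (11, 8): total = 1265.2
  East (13, 6): total = 1048.6
  West (8, 10): total = 1613.1
  Central (0, 1): total = 2619.2
Minimum is at East with total 1048.6 km.

East, total 1048.6 km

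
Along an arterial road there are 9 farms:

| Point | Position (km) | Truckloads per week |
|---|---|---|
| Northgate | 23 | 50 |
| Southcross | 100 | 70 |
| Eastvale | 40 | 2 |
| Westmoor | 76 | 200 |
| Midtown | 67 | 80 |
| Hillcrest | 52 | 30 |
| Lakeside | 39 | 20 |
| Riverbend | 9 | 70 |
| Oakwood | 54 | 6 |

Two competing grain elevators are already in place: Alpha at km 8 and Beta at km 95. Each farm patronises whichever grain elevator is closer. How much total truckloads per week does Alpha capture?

142

The indifferent point is the midpoint (8+95)/2 = 51.5; farms left of it (closer to Alpha at 8) go to Alpha, those right go to Beta.
  Riverbend at 9 (w=70) → Alpha
  Northgate at 23 (w=50) → Alpha
  Lakeside at 39 (w=20) → Alpha
  Eastvale at 40 (w=2) → Alpha
  Hillcrest at 52 (w=30) → Beta
  Oakwood at 54 (w=6) → Beta
  Midtown at 67 (w=80) → Beta
  Westmoor at 76 (w=200) → Beta
  Southcross at 100 (w=70) → Beta
Alpha captures 142; Beta captures 386.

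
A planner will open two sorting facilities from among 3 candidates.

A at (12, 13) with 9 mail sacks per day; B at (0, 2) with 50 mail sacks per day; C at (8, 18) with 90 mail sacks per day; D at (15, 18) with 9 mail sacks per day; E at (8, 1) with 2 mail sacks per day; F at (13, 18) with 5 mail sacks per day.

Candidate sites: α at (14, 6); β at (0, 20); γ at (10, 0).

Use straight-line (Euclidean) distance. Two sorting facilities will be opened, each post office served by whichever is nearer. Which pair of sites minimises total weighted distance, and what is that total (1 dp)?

{β, γ}, total 1576.9

Evaluate every pair (each demand assigned to the nearer of the two):
  {β, γ}: total = 1576.9
  {α, β}: total = 1719.9
  {α, γ}: total = 1956.0
Best pair: {β, γ} with total 1576.9.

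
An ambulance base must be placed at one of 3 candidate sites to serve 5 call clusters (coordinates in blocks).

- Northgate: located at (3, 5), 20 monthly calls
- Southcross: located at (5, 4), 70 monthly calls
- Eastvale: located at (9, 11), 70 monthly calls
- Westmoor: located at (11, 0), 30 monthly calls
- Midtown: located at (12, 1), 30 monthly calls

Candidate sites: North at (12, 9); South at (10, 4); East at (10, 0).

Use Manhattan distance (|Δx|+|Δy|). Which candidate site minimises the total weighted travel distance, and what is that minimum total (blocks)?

South, total 1370 blocks

Total weighted distance at each candidate:
  North (12, 9): total = 1990
  South (10, 4): total = 1370
  East (10, 0): total = 1830
Minimum is at South with total 1370 blocks.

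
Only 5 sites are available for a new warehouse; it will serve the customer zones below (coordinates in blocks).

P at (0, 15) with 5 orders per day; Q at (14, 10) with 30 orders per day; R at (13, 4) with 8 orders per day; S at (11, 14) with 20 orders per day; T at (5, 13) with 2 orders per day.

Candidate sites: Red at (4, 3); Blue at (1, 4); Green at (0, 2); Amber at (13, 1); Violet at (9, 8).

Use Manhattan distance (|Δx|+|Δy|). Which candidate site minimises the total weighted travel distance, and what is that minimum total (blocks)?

Violet, total 532 blocks

Total weighted distance at each candidate:
  Red (4, 3): total = 1052
  Blue (1, 4): total = 1152
  Green (0, 2): total = 1337
  Amber (13, 1): total = 799
  Violet (9, 8): total = 532
Minimum is at Violet with total 532 blocks.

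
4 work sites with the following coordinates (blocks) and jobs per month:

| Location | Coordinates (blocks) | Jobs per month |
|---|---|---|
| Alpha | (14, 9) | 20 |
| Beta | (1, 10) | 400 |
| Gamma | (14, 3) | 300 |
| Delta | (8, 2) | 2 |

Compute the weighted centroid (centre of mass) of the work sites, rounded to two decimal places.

The minimiser of Σwᵢ‖p−pᵢ‖² is the weighted centroid p* = (Σwᵢpᵢ)/(Σwᵢ).
Σwᵢ = 722.
Σwᵢxᵢ = 20·14 + 400·1 + 300·14 + 2·8 = 4896.
Σwᵢyᵢ = 20·9 + 400·10 + 300·3 + 2·2 = 5084.
x* = 4896/722 = 6.78, y* = 5084/722 = 7.04.

(6.78, 7.04)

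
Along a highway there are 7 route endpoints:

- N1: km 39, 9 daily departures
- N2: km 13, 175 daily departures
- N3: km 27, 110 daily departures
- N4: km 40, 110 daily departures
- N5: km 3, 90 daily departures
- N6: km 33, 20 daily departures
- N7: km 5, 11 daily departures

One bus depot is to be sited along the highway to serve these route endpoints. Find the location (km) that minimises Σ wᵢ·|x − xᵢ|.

x = 13

For a sum of weighted absolute distances on a line, the optimum is the weighted median (not the mean). Total weight W = 525; half-weight = 262.5.
Sort by position and accumulate weight:
  km 3 (N5, w=90) → cum 90
  km 5 (N7, w=11) → cum 101
  km 13 (N2, w=175) → cum 276  ≥ 262.5 → median here
  km 27 (N3, w=110) → cum 386
  km 33 (N6, w=20) → cum 406
  km 39 (N1, w=9) → cum 415
  km 40 (N4, w=110) → cum 525
Optimal location: km 13.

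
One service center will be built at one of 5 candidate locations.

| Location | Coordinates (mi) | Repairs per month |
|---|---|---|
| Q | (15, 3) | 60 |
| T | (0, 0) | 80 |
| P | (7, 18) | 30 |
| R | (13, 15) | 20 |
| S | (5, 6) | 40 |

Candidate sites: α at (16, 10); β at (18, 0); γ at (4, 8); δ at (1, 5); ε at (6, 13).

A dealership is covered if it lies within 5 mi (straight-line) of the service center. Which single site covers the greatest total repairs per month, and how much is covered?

Coverage radius r = 5 mi; a point is covered iff (Δx)²+(Δy)² ≤ 5² = 25.
  α (16, 10): covers {none} → 0
  β (18, 0): covers {Q} → 60
  γ (4, 8): covers {S} → 40
  δ (1, 5): covers {S} → 40
  ε (6, 13): covers {none} → 0
Maximum coverage at β: 60 repairs per month.

β, covering 60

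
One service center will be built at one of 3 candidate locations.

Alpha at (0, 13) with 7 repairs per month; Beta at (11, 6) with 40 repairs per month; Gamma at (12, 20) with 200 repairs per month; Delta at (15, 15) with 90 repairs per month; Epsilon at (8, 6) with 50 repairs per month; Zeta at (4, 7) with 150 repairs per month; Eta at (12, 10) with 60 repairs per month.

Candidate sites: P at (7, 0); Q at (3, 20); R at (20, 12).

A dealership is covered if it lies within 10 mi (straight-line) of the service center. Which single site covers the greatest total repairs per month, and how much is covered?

Coverage radius r = 10 mi; a point is covered iff (Δx)²+(Δy)² ≤ 10² = 100.
  P (7, 0): covers {Beta, Epsilon, Zeta} → 240
  Q (3, 20): covers {Alpha, Gamma} → 207
  R (20, 12): covers {Delta, Eta} → 150
Maximum coverage at P: 240 repairs per month.

P, covering 240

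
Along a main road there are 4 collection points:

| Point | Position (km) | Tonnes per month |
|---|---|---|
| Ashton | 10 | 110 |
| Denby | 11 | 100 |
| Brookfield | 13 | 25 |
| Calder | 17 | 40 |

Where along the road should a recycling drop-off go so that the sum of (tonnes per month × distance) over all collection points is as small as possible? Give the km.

x = 11

For a sum of weighted absolute distances on a line, the optimum is the weighted median (not the mean). Total weight W = 275; half-weight = 137.5.
Sort by position and accumulate weight:
  km 10 (Ashton, w=110) → cum 110
  km 11 (Denby, w=100) → cum 210  ≥ 137.5 → median here
  km 13 (Brookfield, w=25) → cum 235
  km 17 (Calder, w=40) → cum 275
Optimal location: km 11.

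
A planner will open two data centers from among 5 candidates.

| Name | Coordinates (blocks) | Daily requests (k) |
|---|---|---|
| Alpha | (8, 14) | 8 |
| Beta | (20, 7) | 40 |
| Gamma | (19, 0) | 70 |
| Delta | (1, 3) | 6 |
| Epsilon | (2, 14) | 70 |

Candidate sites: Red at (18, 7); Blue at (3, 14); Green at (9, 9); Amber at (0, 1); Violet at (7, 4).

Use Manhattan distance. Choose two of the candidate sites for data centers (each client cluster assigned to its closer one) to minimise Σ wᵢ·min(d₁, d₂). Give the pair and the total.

{Red, Blue}, total 828

Evaluate every pair (each demand assigned to the nearer of the two):
  {Red, Blue}: total = 828
  {Red, Green}: total = 1612
  {Red, Violet}: total = 1820
  {Red, Amber}: total = 1844
  {Blue, Violet}: total = 1912
  {Blue, Green}: total = 2038
  {Blue, Amber}: total = 2488
  {Green, Violet}: total = 2570
  {Green, Amber}: total = 2756
  {Amber, Violet}: total = 2916
Best pair: {Red, Blue} with total 828.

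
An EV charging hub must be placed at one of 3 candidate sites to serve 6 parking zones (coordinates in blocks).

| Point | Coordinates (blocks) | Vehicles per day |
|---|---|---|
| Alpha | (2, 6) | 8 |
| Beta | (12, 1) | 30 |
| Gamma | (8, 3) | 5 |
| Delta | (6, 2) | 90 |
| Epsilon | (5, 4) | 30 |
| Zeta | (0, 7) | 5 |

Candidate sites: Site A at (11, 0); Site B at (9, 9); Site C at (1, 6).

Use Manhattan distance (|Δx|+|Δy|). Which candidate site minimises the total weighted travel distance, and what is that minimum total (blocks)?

Total weighted distance at each candidate:
  Site A (11, 0): total = 1230
  Site B (9, 9): total = 1670
  Site C (1, 6): total = 1538
Minimum is at Site A with total 1230 blocks.

Site A, total 1230 blocks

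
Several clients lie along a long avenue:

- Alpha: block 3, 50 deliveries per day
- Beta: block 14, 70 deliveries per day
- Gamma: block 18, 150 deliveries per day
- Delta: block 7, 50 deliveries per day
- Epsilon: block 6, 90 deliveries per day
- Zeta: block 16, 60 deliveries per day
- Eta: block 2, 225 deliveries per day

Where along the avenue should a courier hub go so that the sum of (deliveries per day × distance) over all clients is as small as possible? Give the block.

x = 6

For a sum of weighted absolute distances on a line, the optimum is the weighted median (not the mean). Total weight W = 695; half-weight = 347.5.
Sort by position and accumulate weight:
  block 2 (Eta, w=225) → cum 225
  block 3 (Alpha, w=50) → cum 275
  block 6 (Epsilon, w=90) → cum 365  ≥ 347.5 → median here
  block 7 (Delta, w=50) → cum 415
  block 14 (Beta, w=70) → cum 485
  block 16 (Zeta, w=60) → cum 545
  block 18 (Gamma, w=150) → cum 695
Optimal location: block 6.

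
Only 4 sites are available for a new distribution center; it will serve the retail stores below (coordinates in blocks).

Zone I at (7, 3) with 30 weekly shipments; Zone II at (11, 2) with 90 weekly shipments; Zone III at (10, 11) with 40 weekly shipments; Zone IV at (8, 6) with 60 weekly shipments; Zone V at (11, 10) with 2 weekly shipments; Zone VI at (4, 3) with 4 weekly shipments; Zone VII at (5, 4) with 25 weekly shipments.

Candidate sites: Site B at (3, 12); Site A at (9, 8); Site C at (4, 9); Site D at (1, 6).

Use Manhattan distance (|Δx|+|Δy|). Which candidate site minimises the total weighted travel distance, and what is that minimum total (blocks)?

Site A, total 1518 blocks

Total weighted distance at each candidate:
  Site B (3, 12): total = 3300
  Site A (9, 8): total = 1518
  Site C (4, 9): total = 2460
  Site D (1, 6): total = 2712
Minimum is at Site A with total 1518 blocks.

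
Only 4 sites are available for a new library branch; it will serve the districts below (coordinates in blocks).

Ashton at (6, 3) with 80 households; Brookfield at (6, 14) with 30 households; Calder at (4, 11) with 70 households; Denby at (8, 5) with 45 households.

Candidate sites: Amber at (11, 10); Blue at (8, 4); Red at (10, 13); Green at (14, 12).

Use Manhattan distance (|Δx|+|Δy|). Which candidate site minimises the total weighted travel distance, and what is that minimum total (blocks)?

Total weighted distance at each candidate:
  Amber (11, 10): total = 2150
  Blue (8, 4): total = 1415
  Red (10, 13): total = 2280
  Green (14, 12): total = 3015
Minimum is at Blue with total 1415 blocks.

Blue, total 1415 blocks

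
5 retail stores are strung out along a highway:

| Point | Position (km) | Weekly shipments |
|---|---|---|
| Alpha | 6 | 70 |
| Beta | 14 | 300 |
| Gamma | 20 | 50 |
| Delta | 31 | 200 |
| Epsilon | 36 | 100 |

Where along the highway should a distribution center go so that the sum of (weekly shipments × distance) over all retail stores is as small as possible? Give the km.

x = 14

For a sum of weighted absolute distances on a line, the optimum is the weighted median (not the mean). Total weight W = 720; half-weight = 360.
Sort by position and accumulate weight:
  km 6 (Alpha, w=70) → cum 70
  km 14 (Beta, w=300) → cum 370  ≥ 360 → median here
  km 20 (Gamma, w=50) → cum 420
  km 31 (Delta, w=200) → cum 620
  km 36 (Epsilon, w=100) → cum 720
Optimal location: km 14.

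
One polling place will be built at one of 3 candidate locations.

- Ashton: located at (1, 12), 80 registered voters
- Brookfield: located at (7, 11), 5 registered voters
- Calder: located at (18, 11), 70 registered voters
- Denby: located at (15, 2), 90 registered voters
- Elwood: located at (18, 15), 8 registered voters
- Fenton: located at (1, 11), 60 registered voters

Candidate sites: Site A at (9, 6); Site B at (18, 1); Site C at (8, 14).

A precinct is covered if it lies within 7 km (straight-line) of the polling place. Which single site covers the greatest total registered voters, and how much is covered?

Coverage radius r = 7 km; a point is covered iff (Δx)²+(Δy)² ≤ 7² = 49.
  Site A (9, 6): covers {Brookfield} → 5
  Site B (18, 1): covers {Denby} → 90
  Site C (8, 14): covers {Brookfield} → 5
Maximum coverage at Site B: 90 registered voters.

Site B, covering 90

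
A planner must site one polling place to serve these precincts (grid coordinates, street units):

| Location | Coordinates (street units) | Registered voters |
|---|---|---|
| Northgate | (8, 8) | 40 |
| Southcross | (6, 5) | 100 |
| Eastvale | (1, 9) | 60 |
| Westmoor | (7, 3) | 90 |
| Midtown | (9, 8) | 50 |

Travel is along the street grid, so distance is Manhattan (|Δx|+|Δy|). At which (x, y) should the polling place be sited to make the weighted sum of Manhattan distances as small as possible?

(7, 5)

Manhattan distance separates: Σwᵢ(|x−xᵢ|+|y−yᵢ|) = Σwᵢ|x−xᵢ| + Σwᵢ|y−yᵢ|, so x and y are optimised independently as 1-D weighted medians.
Total weight W = 340; half = 170.
x-coordinate, sorted with cumulative weight:
  x=1 (Eastvale, w=60) cum 60
  x=6 (Southcross, w=100) cum 160
  x=7 (Westmoor, w=90) cum 250  ← median
  x=8 (Northgate, w=40) cum 290
  x=9 (Midtown, w=50) cum 340
⇒ x* = 7
y-coordinate, sorted with cumulative weight:
  y=3 (Westmoor, w=90) cum 90
  y=5 (Southcross, w=100) cum 190  ← median
  y=8 (Northgate, w=40) cum 230
  y=8 (Midtown, w=50) cum 280
  y=9 (Eastvale, w=60) cum 340
⇒ y* = 5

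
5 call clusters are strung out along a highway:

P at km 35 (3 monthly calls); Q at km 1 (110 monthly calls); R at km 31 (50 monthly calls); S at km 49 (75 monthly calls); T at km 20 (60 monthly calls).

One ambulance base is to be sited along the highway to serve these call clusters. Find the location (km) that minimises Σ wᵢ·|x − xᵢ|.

x = 20

For a sum of weighted absolute distances on a line, the optimum is the weighted median (not the mean). Total weight W = 298; half-weight = 149.
Sort by position and accumulate weight:
  km 1 (Q, w=110) → cum 110
  km 20 (T, w=60) → cum 170  ≥ 149 → median here
  km 31 (R, w=50) → cum 220
  km 35 (P, w=3) → cum 223
  km 49 (S, w=75) → cum 298
Optimal location: km 20.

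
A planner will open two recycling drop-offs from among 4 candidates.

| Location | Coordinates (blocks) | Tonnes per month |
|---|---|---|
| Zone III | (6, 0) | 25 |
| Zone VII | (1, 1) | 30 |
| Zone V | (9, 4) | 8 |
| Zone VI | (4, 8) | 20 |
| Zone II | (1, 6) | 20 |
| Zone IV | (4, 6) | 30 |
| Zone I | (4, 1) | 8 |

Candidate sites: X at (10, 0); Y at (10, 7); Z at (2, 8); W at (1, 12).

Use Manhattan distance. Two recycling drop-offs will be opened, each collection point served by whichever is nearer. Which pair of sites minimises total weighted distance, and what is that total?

{X, Z}, total 656

Evaluate every pair (each demand assigned to the nearer of the two):
  {X, Z}: total = 656
  {Y, Z}: total = 839
  {Z, W}: total = 920
  {X, W}: total = 1026
  {X, Y}: total = 1038
  {Y, W}: total = 1203
Best pair: {X, Z} with total 656.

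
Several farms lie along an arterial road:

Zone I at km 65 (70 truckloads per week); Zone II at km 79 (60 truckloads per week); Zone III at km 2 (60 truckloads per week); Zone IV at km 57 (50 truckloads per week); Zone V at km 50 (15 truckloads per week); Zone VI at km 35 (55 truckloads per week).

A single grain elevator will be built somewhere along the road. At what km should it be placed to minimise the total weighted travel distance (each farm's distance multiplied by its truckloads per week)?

x = 57

For a sum of weighted absolute distances on a line, the optimum is the weighted median (not the mean). Total weight W = 310; half-weight = 155.
Sort by position and accumulate weight:
  km 2 (Zone III, w=60) → cum 60
  km 35 (Zone VI, w=55) → cum 115
  km 50 (Zone V, w=15) → cum 130
  km 57 (Zone IV, w=50) → cum 180  ≥ 155 → median here
  km 65 (Zone I, w=70) → cum 250
  km 79 (Zone II, w=60) → cum 310
Optimal location: km 57.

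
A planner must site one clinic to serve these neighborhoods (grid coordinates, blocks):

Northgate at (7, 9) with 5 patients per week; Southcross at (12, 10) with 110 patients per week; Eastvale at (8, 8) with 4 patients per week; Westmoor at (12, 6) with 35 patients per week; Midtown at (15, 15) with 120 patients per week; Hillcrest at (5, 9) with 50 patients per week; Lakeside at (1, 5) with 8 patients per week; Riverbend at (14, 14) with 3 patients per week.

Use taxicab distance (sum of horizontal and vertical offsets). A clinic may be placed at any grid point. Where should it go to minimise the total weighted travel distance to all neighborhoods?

Manhattan distance separates: Σwᵢ(|x−xᵢ|+|y−yᵢ|) = Σwᵢ|x−xᵢ| + Σwᵢ|y−yᵢ|, so x and y are optimised independently as 1-D weighted medians.
Total weight W = 335; half = 167.5.
x-coordinate, sorted with cumulative weight:
  x=1 (Lakeside, w=8) cum 8
  x=5 (Hillcrest, w=50) cum 58
  x=7 (Northgate, w=5) cum 63
  x=8 (Eastvale, w=4) cum 67
  x=12 (Southcross, w=110) cum 177  ← median
  x=12 (Westmoor, w=35) cum 212
  x=14 (Riverbend, w=3) cum 215
  x=15 (Midtown, w=120) cum 335
⇒ x* = 12
y-coordinate, sorted with cumulative weight:
  y=5 (Lakeside, w=8) cum 8
  y=6 (Westmoor, w=35) cum 43
  y=8 (Eastvale, w=4) cum 47
  y=9 (Northgate, w=5) cum 52
  y=9 (Hillcrest, w=50) cum 102
  y=10 (Southcross, w=110) cum 212  ← median
  y=14 (Riverbend, w=3) cum 215
  y=15 (Midtown, w=120) cum 335
⇒ y* = 10

(12, 10)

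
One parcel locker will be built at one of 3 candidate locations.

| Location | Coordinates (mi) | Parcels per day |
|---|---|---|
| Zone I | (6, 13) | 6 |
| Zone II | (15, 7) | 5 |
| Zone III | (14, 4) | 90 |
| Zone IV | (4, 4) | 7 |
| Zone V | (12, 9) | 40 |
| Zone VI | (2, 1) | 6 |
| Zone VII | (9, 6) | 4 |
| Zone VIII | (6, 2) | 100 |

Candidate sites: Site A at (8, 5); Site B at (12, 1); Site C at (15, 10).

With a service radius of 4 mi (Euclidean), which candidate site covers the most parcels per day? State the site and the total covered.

Site A, covering 104

Coverage radius r = 4 mi; a point is covered iff (Δx)²+(Δy)² ≤ 4² = 16.
  Site A (8, 5): covers {Zone VII, Zone VIII} → 104
  Site B (12, 1): covers {Zone III} → 90
  Site C (15, 10): covers {Zone II, Zone V} → 45
Maximum coverage at Site A: 104 parcels per day.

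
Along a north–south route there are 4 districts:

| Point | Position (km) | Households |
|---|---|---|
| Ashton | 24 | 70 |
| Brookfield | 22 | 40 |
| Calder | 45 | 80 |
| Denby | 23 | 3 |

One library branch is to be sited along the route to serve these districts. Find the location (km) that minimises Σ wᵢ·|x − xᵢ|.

x = 24

For a sum of weighted absolute distances on a line, the optimum is the weighted median (not the mean). Total weight W = 193; half-weight = 96.5.
Sort by position and accumulate weight:
  km 22 (Brookfield, w=40) → cum 40
  km 23 (Denby, w=3) → cum 43
  km 24 (Ashton, w=70) → cum 113  ≥ 96.5 → median here
  km 45 (Calder, w=80) → cum 193
Optimal location: km 24.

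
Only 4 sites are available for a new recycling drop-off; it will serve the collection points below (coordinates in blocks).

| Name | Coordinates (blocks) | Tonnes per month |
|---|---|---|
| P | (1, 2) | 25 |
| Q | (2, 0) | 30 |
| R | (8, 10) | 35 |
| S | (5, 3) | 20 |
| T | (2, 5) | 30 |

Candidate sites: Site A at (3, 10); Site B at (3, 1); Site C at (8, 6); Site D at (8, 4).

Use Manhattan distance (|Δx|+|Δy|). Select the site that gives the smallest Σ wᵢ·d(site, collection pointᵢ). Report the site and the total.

Total weighted distance at each candidate:
  Site A (3, 10): total = 1115
  Site B (3, 1): total = 855
  Site C (8, 6): total = 1105
  Site D (8, 4): total = 1025
Minimum is at Site B with total 855 blocks.

Site B, total 855 blocks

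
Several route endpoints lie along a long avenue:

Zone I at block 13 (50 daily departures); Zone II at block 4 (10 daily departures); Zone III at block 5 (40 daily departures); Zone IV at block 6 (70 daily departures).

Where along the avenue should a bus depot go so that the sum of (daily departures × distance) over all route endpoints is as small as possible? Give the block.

For a sum of weighted absolute distances on a line, the optimum is the weighted median (not the mean). Total weight W = 170; half-weight = 85.
Sort by position and accumulate weight:
  block 4 (Zone II, w=10) → cum 10
  block 5 (Zone III, w=40) → cum 50
  block 6 (Zone IV, w=70) → cum 120  ≥ 85 → median here
  block 13 (Zone I, w=50) → cum 170
Optimal location: block 6.

x = 6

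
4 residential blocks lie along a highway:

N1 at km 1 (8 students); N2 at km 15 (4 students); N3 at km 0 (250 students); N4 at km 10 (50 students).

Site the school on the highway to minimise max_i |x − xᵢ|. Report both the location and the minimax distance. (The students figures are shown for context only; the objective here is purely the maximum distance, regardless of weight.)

The 1-center on a line is the midpoint of the two extreme points: leftmost at 0, rightmost at 15.
Optimal location = (0 + 15)/2 = 7.5; maximum distance = (15 − 0)/2 = 7.5.

location 7.5, max distance 7.5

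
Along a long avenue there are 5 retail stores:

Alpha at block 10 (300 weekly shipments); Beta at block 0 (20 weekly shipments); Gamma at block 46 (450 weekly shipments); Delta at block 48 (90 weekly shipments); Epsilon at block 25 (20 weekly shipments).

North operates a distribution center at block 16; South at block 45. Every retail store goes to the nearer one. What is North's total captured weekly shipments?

The indifferent point is the midpoint (16+45)/2 = 30.5; retail stores left of it (closer to North at 16) go to North, those right go to South.
  Beta at 0 (w=20) → North
  Alpha at 10 (w=300) → North
  Epsilon at 25 (w=20) → North
  Gamma at 46 (w=450) → South
  Delta at 48 (w=90) → South
North captures 340; South captures 540.

340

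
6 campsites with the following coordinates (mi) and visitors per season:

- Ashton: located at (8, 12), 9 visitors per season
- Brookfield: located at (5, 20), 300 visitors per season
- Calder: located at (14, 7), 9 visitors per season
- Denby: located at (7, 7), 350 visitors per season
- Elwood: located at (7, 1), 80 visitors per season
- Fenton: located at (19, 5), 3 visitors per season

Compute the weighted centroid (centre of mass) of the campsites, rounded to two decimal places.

(6.34, 11.61)

The minimiser of Σwᵢ‖p−pᵢ‖² is the weighted centroid p* = (Σwᵢpᵢ)/(Σwᵢ).
Σwᵢ = 751.
Σwᵢxᵢ = 9·8 + 300·5 + 9·14 + 350·7 + 80·7 + 3·19 = 4765.
Σwᵢyᵢ = 9·12 + 300·20 + 9·7 + 350·7 + 80·1 + 3·5 = 8716.
x* = 4765/751 = 6.34, y* = 8716/751 = 11.61.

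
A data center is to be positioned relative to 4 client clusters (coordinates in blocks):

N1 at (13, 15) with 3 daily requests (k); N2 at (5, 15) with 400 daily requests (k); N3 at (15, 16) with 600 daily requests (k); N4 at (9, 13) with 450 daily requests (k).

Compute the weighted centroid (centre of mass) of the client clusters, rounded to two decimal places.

The minimiser of Σwᵢ‖p−pᵢ‖² is the weighted centroid p* = (Σwᵢpᵢ)/(Σwᵢ).
Σwᵢ = 1453.
Σwᵢxᵢ = 3·13 + 400·5 + 600·15 + 450·9 = 15089.
Σwᵢyᵢ = 3·15 + 400·15 + 600·16 + 450·13 = 21495.
x* = 15089/1453 = 10.38, y* = 21495/1453 = 14.79.

(10.38, 14.79)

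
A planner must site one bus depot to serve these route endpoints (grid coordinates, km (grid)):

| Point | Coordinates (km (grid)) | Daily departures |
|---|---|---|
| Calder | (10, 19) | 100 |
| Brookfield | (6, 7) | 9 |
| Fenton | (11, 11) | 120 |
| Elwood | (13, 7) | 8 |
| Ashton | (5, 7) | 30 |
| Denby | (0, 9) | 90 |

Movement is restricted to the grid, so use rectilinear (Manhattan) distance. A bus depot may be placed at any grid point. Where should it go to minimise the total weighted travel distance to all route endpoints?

Manhattan distance separates: Σwᵢ(|x−xᵢ|+|y−yᵢ|) = Σwᵢ|x−xᵢ| + Σwᵢ|y−yᵢ|, so x and y are optimised independently as 1-D weighted medians.
Total weight W = 357; half = 178.5.
x-coordinate, sorted with cumulative weight:
  x=0 (Denby, w=90) cum 90
  x=5 (Ashton, w=30) cum 120
  x=6 (Brookfield, w=9) cum 129
  x=10 (Calder, w=100) cum 229  ← median
  x=11 (Fenton, w=120) cum 349
  x=13 (Elwood, w=8) cum 357
⇒ x* = 10
y-coordinate, sorted with cumulative weight:
  y=7 (Brookfield, w=9) cum 9
  y=7 (Elwood, w=8) cum 17
  y=7 (Ashton, w=30) cum 47
  y=9 (Denby, w=90) cum 137
  y=11 (Fenton, w=120) cum 257  ← median
  y=19 (Calder, w=100) cum 357
⇒ y* = 11

(10, 11)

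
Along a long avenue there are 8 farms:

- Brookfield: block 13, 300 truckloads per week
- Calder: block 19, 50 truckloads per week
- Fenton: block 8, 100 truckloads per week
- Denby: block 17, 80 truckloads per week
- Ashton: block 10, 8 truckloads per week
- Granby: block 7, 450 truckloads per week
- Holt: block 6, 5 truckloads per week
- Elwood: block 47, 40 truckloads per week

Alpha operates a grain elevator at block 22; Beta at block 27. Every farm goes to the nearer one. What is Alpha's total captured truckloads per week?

993

The indifferent point is the midpoint (22+27)/2 = 24.5; farms left of it (closer to Alpha at 22) go to Alpha, those right go to Beta.
  Holt at 6 (w=5) → Alpha
  Granby at 7 (w=450) → Alpha
  Fenton at 8 (w=100) → Alpha
  Ashton at 10 (w=8) → Alpha
  Brookfield at 13 (w=300) → Alpha
  Denby at 17 (w=80) → Alpha
  Calder at 19 (w=50) → Alpha
  Elwood at 47 (w=40) → Beta
Alpha captures 993; Beta captures 40.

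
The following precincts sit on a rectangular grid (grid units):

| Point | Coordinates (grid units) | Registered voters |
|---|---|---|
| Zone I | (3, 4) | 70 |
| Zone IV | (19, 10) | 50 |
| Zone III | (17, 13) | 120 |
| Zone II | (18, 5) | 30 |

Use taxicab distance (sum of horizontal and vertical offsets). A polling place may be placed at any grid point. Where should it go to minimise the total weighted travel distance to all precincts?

(17, 10)

Manhattan distance separates: Σwᵢ(|x−xᵢ|+|y−yᵢ|) = Σwᵢ|x−xᵢ| + Σwᵢ|y−yᵢ|, so x and y are optimised independently as 1-D weighted medians.
Total weight W = 270; half = 135.
x-coordinate, sorted with cumulative weight:
  x=3 (Zone I, w=70) cum 70
  x=17 (Zone III, w=120) cum 190  ← median
  x=18 (Zone II, w=30) cum 220
  x=19 (Zone IV, w=50) cum 270
⇒ x* = 17
y-coordinate, sorted with cumulative weight:
  y=4 (Zone I, w=70) cum 70
  y=5 (Zone II, w=30) cum 100
  y=10 (Zone IV, w=50) cum 150  ← median
  y=13 (Zone III, w=120) cum 270
⇒ y* = 10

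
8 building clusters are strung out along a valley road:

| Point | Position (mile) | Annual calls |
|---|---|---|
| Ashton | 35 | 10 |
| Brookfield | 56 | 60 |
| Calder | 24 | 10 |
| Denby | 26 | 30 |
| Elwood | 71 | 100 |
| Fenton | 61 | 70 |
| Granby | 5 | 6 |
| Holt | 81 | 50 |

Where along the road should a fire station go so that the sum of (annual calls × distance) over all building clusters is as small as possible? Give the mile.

x = 61

For a sum of weighted absolute distances on a line, the optimum is the weighted median (not the mean). Total weight W = 336; half-weight = 168.
Sort by position and accumulate weight:
  mile 5 (Granby, w=6) → cum 6
  mile 24 (Calder, w=10) → cum 16
  mile 26 (Denby, w=30) → cum 46
  mile 35 (Ashton, w=10) → cum 56
  mile 56 (Brookfield, w=60) → cum 116
  mile 61 (Fenton, w=70) → cum 186  ≥ 168 → median here
  mile 71 (Elwood, w=100) → cum 286
  mile 81 (Holt, w=50) → cum 336
Optimal location: mile 61.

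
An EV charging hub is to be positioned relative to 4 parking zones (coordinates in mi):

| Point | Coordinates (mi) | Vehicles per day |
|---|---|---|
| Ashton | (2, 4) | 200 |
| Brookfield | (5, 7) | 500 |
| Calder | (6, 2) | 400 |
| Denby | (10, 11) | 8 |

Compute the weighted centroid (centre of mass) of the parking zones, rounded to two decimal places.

(4.86, 4.68)

The minimiser of Σwᵢ‖p−pᵢ‖² is the weighted centroid p* = (Σwᵢpᵢ)/(Σwᵢ).
Σwᵢ = 1108.
Σwᵢxᵢ = 200·2 + 500·5 + 400·6 + 8·10 = 5380.
Σwᵢyᵢ = 200·4 + 500·7 + 400·2 + 8·11 = 5188.
x* = 5380/1108 = 4.86, y* = 5188/1108 = 4.68.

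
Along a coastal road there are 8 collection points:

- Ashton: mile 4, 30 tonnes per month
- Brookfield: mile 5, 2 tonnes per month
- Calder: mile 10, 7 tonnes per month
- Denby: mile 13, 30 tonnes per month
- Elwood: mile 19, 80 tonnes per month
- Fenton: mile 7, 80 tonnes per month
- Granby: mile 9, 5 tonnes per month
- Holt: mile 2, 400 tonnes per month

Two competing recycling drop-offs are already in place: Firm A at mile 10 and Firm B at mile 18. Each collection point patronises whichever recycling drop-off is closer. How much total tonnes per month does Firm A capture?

The indifferent point is the midpoint (10+18)/2 = 14; collection points left of it (closer to Firm A at 10) go to Firm A, those right go to Firm B.
  Holt at 2 (w=400) → Firm A
  Ashton at 4 (w=30) → Firm A
  Brookfield at 5 (w=2) → Firm A
  Fenton at 7 (w=80) → Firm A
  Granby at 9 (w=5) → Firm A
  Calder at 10 (w=7) → Firm A
  Denby at 13 (w=30) → Firm A
  Elwood at 19 (w=80) → Firm B
Firm A captures 554; Firm B captures 80.

554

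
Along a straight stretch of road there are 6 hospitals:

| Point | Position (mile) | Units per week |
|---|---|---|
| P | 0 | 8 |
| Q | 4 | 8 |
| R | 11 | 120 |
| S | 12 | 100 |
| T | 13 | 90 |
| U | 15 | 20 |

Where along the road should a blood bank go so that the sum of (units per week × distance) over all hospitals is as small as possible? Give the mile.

x = 12

For a sum of weighted absolute distances on a line, the optimum is the weighted median (not the mean). Total weight W = 346; half-weight = 173.
Sort by position and accumulate weight:
  mile 0 (P, w=8) → cum 8
  mile 4 (Q, w=8) → cum 16
  mile 11 (R, w=120) → cum 136
  mile 12 (S, w=100) → cum 236  ≥ 173 → median here
  mile 13 (T, w=90) → cum 326
  mile 15 (U, w=20) → cum 346
Optimal location: mile 12.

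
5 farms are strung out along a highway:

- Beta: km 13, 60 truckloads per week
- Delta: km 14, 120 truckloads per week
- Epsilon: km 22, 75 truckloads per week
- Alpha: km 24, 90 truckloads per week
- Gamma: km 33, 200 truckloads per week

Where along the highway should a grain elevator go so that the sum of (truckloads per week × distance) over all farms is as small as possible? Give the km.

x = 24

For a sum of weighted absolute distances on a line, the optimum is the weighted median (not the mean). Total weight W = 545; half-weight = 272.5.
Sort by position and accumulate weight:
  km 13 (Beta, w=60) → cum 60
  km 14 (Delta, w=120) → cum 180
  km 22 (Epsilon, w=75) → cum 255
  km 24 (Alpha, w=90) → cum 345  ≥ 272.5 → median here
  km 33 (Gamma, w=200) → cum 545
Optimal location: km 24.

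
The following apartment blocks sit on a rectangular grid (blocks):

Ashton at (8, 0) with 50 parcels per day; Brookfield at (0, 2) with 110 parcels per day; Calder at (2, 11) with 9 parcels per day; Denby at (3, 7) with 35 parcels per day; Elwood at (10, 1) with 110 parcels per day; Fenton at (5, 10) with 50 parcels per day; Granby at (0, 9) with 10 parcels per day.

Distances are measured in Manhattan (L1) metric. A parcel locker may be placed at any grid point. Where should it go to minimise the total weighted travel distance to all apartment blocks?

(5, 2)

Manhattan distance separates: Σwᵢ(|x−xᵢ|+|y−yᵢ|) = Σwᵢ|x−xᵢ| + Σwᵢ|y−yᵢ|, so x and y are optimised independently as 1-D weighted medians.
Total weight W = 374; half = 187.
x-coordinate, sorted with cumulative weight:
  x=0 (Brookfield, w=110) cum 110
  x=0 (Granby, w=10) cum 120
  x=2 (Calder, w=9) cum 129
  x=3 (Denby, w=35) cum 164
  x=5 (Fenton, w=50) cum 214  ← median
  x=8 (Ashton, w=50) cum 264
  x=10 (Elwood, w=110) cum 374
⇒ x* = 5
y-coordinate, sorted with cumulative weight:
  y=0 (Ashton, w=50) cum 50
  y=1 (Elwood, w=110) cum 160
  y=2 (Brookfield, w=110) cum 270  ← median
  y=7 (Denby, w=35) cum 305
  y=9 (Granby, w=10) cum 315
  y=10 (Fenton, w=50) cum 365
  y=11 (Calder, w=9) cum 374
⇒ y* = 2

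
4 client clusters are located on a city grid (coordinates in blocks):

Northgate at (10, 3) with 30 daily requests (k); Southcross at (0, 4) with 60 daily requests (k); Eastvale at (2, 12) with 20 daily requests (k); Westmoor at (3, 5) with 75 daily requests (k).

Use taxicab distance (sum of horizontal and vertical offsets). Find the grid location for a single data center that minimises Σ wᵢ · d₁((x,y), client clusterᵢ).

Manhattan distance separates: Σwᵢ(|x−xᵢ|+|y−yᵢ|) = Σwᵢ|x−xᵢ| + Σwᵢ|y−yᵢ|, so x and y are optimised independently as 1-D weighted medians.
Total weight W = 185; half = 92.5.
x-coordinate, sorted with cumulative weight:
  x=0 (Southcross, w=60) cum 60
  x=2 (Eastvale, w=20) cum 80
  x=3 (Westmoor, w=75) cum 155  ← median
  x=10 (Northgate, w=30) cum 185
⇒ x* = 3
y-coordinate, sorted with cumulative weight:
  y=3 (Northgate, w=30) cum 30
  y=4 (Southcross, w=60) cum 90
  y=5 (Westmoor, w=75) cum 165  ← median
  y=12 (Eastvale, w=20) cum 185
⇒ y* = 5

(3, 5)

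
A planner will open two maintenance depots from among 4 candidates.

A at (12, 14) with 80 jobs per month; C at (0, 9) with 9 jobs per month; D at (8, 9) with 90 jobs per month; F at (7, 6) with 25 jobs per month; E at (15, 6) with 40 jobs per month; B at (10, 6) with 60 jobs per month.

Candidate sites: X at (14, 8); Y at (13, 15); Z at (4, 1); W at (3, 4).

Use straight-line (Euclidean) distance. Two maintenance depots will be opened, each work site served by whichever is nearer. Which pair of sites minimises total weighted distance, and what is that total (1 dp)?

Evaluate every pair (each demand assigned to the nearer of the two):
  {X, Y}: total = 1326.7
  {X, W}: total = 1575.5
  {X, Z}: total = 1637.5
  {Y, W}: total = 1719.4
  {Y, Z}: total = 1879.7
  {Z, W}: total = 2797.1
Best pair: {X, Y} with total 1326.7.

{X, Y}, total 1326.7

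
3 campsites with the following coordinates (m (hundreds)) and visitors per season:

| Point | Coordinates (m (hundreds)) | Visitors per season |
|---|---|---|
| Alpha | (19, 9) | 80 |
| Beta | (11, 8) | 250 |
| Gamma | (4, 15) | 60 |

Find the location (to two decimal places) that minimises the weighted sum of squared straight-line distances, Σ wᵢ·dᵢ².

The minimiser of Σwᵢ‖p−pᵢ‖² is the weighted centroid p* = (Σwᵢpᵢ)/(Σwᵢ).
Σwᵢ = 390.
Σwᵢxᵢ = 80·19 + 250·11 + 60·4 = 4510.
Σwᵢyᵢ = 80·9 + 250·8 + 60·15 = 3620.
x* = 4510/390 = 11.56, y* = 3620/390 = 9.28.

(11.56, 9.28)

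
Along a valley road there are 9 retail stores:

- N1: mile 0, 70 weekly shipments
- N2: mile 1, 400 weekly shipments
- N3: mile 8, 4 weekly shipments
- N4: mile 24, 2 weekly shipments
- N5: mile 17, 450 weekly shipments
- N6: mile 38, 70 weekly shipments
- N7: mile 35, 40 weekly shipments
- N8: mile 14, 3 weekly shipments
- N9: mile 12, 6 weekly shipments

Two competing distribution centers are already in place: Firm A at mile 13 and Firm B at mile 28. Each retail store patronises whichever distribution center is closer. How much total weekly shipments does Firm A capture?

The indifferent point is the midpoint (13+28)/2 = 20.5; retail stores left of it (closer to Firm A at 13) go to Firm A, those right go to Firm B.
  N1 at 0 (w=70) → Firm A
  N2 at 1 (w=400) → Firm A
  N3 at 8 (w=4) → Firm A
  N9 at 12 (w=6) → Firm A
  N8 at 14 (w=3) → Firm A
  N5 at 17 (w=450) → Firm A
  N4 at 24 (w=2) → Firm B
  N7 at 35 (w=40) → Firm B
  N6 at 38 (w=70) → Firm B
Firm A captures 933; Firm B captures 112.

933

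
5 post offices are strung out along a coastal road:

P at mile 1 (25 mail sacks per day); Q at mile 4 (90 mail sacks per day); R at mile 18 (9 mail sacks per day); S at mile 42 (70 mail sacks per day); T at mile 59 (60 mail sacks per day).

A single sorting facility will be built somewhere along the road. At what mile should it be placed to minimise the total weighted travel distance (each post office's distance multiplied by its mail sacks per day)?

For a sum of weighted absolute distances on a line, the optimum is the weighted median (not the mean). Total weight W = 254; half-weight = 127.
Sort by position and accumulate weight:
  mile 1 (P, w=25) → cum 25
  mile 4 (Q, w=90) → cum 115
  mile 18 (R, w=9) → cum 124
  mile 42 (S, w=70) → cum 194  ≥ 127 → median here
  mile 59 (T, w=60) → cum 254
Optimal location: mile 42.

x = 42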